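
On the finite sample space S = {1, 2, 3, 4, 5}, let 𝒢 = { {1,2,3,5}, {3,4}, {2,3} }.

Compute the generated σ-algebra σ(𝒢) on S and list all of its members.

Seed the family with 𝒢 together with ∅ and S: { {}, {2,3}, {3,4}, {1,2,3,5}, S }.
Iteration 1. New:
  {4}  = S∖{1,2,3,5}
  {1,2,5}  = S∖{3,4}
  {1,4,5}  = S∖{2,3}
  {2,3,4}  = {3,4} ∪ {2,3}
  — 9 sets.
Iteration 2 adds 3:
  {1,5}  = S∖{2,3,4}
  {1,2,4,5}  = {1,4,5} ∪ {1,2,5}
  {1,3,4,5}  = {1,4,5} ∪ {3,4}
  — 12 sets.
Iteration 3 adds 2:
  {2}  = S∖{1,3,4,5}
  {3}  = S∖{1,2,4,5}
  — 14 sets.
Iteration 4: 2 new —
  {2,4}  = {4} ∪ {2}
  {1,3,5}  = {3} ∪ {1,5}
  — 16 sets.
Iteration 5: stable.

Hence σ(𝒢) has 16 members: { {}, {2}, {3}, {4}, {1,5}, {2,3}, {2,4}, {3,4}, {1,2,5}, {1,3,5}, {1,4,5}, {2,3,4}, {1,2,3,5}, {1,2,4,5}, {1,3,4,5}, S }.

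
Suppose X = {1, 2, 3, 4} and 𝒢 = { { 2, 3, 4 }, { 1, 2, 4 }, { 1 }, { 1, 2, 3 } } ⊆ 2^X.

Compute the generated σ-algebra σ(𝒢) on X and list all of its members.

Take S₀ = 𝒢 ∪ {∅, X} = { ∅, { 1 }, { 1, 2, 3 }, { 1, 2, 4 }, { 2, 3, 4 }, X }.
Iteration 1. New:
  { 3 }  = { 1, 2, 4 }ᶜ
  { 4 }  = { 1, 2, 3 }ᶜ
  — 8 sets.
Iteration 2 adds 3:
  { 1, 3 }  = { 3 } ∪ { 1 }
  { 1, 4 }  = { 4 } ∪ { 1 }
  { 3, 4 }  = { 4 } ∪ { 3 }
  — 11 sets.
Iteration 3: +4 →
  { 1, 2 }  = { 3, 4 }ᶜ
  { 2, 3 }  = { 1, 4 }ᶜ
  { 2, 4 }  = { 1, 3 }ᶜ
  { 1, 3, 4 }  = { 3 } ∪ { 1, 4 }
  — 15 sets.
Iteration 4: 1 new —
  { 2 }  = { 1, 3, 4 }ᶜ
  — 16 sets.
Iteration 5: no new sets; the family is a σ-algebra.

Hence σ(𝒢) has 16 members: { ∅, { 1 }, { 2 }, { 3 }, { 4 }, { 1, 2 }, { 1, 3 }, { 1, 4 }, { 2, 3 }, { 2, 4 }, { 3, 4 }, { 1, 2, 3 }, { 1, 2, 4 }, { 1, 3, 4 }, { 2, 3, 4 }, X }.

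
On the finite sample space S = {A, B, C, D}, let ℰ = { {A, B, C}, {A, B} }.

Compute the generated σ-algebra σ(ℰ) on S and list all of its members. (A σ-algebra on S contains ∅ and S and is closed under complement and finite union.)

σ(ℰ) (8 sets): { {}, {C}, {D}, {A, B}, {C, D}, {A, B, C}, {A, B, D}, S }

Check:
Begin from { {}, {A, B}, {A, B, C}, S } (that is, ℰ plus ∅ and S).
Round 1. New:
  {D}  = {A, B, C}ᶜ
  {C, D}  = {A, B}ᶜ
  (now 6)
Round 2. New:
  {A, B, D}  = {A, B} ∪ {D}
  (now 7)
Round 3: +1 →
  {C}  = {A, B, D}ᶜ
  (now 8)
Round 4: already closed under ᶜ and ∪.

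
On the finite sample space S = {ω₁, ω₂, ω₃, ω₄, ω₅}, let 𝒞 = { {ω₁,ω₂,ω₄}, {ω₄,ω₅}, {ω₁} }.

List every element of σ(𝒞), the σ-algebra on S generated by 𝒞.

Answer: σ(𝒞) = { ∅, {ω₁}, {ω₂}, {ω₃}, {ω₄}, {ω₅}, {ω₁,ω₂}, {ω₁,ω₃}, {ω₁,ω₄}, {ω₁,ω₅}, {ω₂,ω₃}, {ω₂,ω₄}, {ω₂,ω₅}, {ω₃,ω₄}, {ω₃,ω₅}, {ω₄,ω₅}, {ω₁,ω₂,ω₃}, {ω₁,ω₂,ω₄}, {ω₁,ω₂,ω₅}, {ω₁,ω₃,ω₄}, {ω₁,ω₃,ω₅}, {ω₁,ω₄,ω₅}, {ω₂,ω₃,ω₄}, {ω₂,ω₃,ω₅}, {ω₂,ω₄,ω₅}, {ω₃,ω₄,ω₅}, {ω₁,ω₂,ω₃,ω₄}, {ω₁,ω₂,ω₃,ω₅}, {ω₁,ω₂,ω₄,ω₅}, {ω₁,ω₃,ω₄,ω₅}, {ω₂,ω₃,ω₄,ω₅}, S }

Check:
Take S₀ = 𝒞 ∪ {∅, S} = { ∅, {ω₁}, {ω₄,ω₅}, {ω₁,ω₂,ω₄}, S }.
Iteration 1 (5 new):
  {ω₃,ω₅}  = complement {ω₁,ω₂,ω₄}
  {ω₁,ω₂,ω₃}  = complement {ω₄,ω₅}
  {ω₁,ω₄,ω₅}  = {ω₄,ω₅} ∪ {ω₁}
  {ω₁,ω₂,ω₄,ω₅}  = {ω₄,ω₅} ∪ {ω₁,ω₂,ω₄}
  {ω₂,ω₃,ω₄,ω₅}  = complement {ω₁}
Iteration 2. New:
  {ω₃}  = complement {ω₁,ω₂,ω₄,ω₅}
  {ω₂,ω₃}  = complement {ω₁,ω₄,ω₅}
  {ω₁,ω₃,ω₅}  = {ω₃,ω₅} ∪ {ω₁}
  {ω₃,ω₄,ω₅}  = {ω₄,ω₅} ∪ {ω₃,ω₅}
  {ω₁,ω₂,ω₃,ω₄}  = {ω₁,ω₂,ω₃} ∪ {ω₁,ω₂,ω₄}
  {ω₁,ω₂,ω₃,ω₅}  = {ω₁,ω₂,ω₃} ∪ {ω₃,ω₅}
  {ω₁,ω₃,ω₄,ω₅}  = {ω₁,ω₄,ω₅} ∪ {ω₃,ω₅}
Iteration 3. New:
  {ω₂}  = complement {ω₁,ω₃,ω₄,ω₅}
  {ω₄}  = complement {ω₁,ω₂,ω₃,ω₅}
  {ω₅}  = complement {ω₁,ω₂,ω₃,ω₄}
  {ω₁,ω₂}  = complement {ω₃,ω₄,ω₅}
  {ω₁,ω₃}  = {ω₃} ∪ {ω₁}
  {ω₂,ω₄}  = complement {ω₁,ω₃,ω₅}
  {ω₂,ω₃,ω₅}  = {ω₂,ω₃} ∪ {ω₃,ω₅}
Iteration 4: 8 new —
  {ω₁,ω₄}  = complement {ω₂,ω₃,ω₅}
  {ω₁,ω₅}  = {ω₅} ∪ {ω₁}
  {ω₂,ω₅}  = {ω₂} ∪ {ω₅}
  {ω₃,ω₄}  = {ω₃} ∪ {ω₄}
  {ω₁,ω₂,ω₅}  = {ω₁,ω₂} ∪ {ω₅}
  {ω₁,ω₃,ω₄}  = {ω₁,ω₃} ∪ {ω₄}
  {ω₂,ω₃,ω₄}  = {ω₃} ∪ {ω₂,ω₄}
  {ω₂,ω₄,ω₅}  = complement {ω₁,ω₃}
Iteration 5 adds nothing — fixpoint reached.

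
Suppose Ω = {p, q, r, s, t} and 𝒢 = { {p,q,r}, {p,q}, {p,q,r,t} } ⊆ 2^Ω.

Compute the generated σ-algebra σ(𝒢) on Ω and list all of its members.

Take S₀ = 𝒢 ∪ {∅, Ω} = { {}, {p,q}, {p,q,r}, {p,q,r,t}, Ω }.
Pass 1 (3 new):
  {s}  = {p,q,r,t}ᶜ
  {s,t}  = {p,q,r}ᶜ
  {r,s,t}  = {p,q}ᶜ
  [8 total]
Pass 2: +3 →
  {p,q,s}  = {s} ∪ {p,q}
  {p,q,r,s}  = {s} ∪ {p,q,r}
  {p,q,s,t}  = {s,t} ∪ {p,q}
  [11 total]
Pass 3 (3 new):
  {r}  = {p,q,s,t}ᶜ
  {t}  = {p,q,r,s}ᶜ
  {r,t}  = {p,q,s}ᶜ
  [14 total]
Pass 4: 2 new —
  {r,s}  = {r} ∪ {s}
  {p,q,t}  = {p,q} ∪ {t}
  [16 total]
After Pass 5 the family is unchanged; done.

Therefore σ(𝒢) = { {}, {r}, {s}, {t}, {p,q}, {r,s}, {r,t}, {s,t}, {p,q,r}, {p,q,s}, {p,q,t}, {r,s,t}, {p,q,r,s}, {p,q,r,t}, {p,q,s,t}, Ω } (|σ(𝒢)| = 16).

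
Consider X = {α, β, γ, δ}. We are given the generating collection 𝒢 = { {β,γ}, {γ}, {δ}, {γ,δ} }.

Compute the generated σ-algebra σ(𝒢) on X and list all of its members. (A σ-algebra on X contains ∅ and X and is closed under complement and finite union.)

Initial family (6 sets): { {}, {γ}, {δ}, {β,γ}, {γ,δ}, X }.
Step 1. New:
  {α,β}  = X∖{γ,δ}
  {α,δ}  = X∖{β,γ}
  {α,β,γ}  = X∖{δ}
  {α,β,δ}  = X∖{γ}
  {β,γ,δ}  = {γ,δ} ∪ {β,γ}
  |family| = 11
Step 2 (2 new):
  {α}  = X∖{β,γ,δ}
  {α,γ,δ}  = {γ,δ} ∪ {α,δ}
  |family| = 13
Step 3 (2 new):
  {β}  = X∖{α,γ,δ}
  {α,γ}  = {γ} ∪ {α}
  |family| = 15
Step 4: 1 new —
  {β,δ}  = X∖{α,γ}
  |family| = 16
After Step 5 the family is unchanged; done.

Hence σ(𝒢) has 16 members: { {}, {α}, {β}, {γ}, {δ}, {α,β}, {α,γ}, {α,δ}, {β,γ}, {β,δ}, {γ,δ}, {α,β,γ}, {α,β,δ}, {α,γ,δ}, {β,γ,δ}, X }.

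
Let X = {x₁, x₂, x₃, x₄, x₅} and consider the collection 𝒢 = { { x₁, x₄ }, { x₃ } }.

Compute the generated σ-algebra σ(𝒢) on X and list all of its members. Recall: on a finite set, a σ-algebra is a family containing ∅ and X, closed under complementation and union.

|σ(𝒢)| = 8.  σ(𝒢) = { ∅, { x₃ }, { x₁, x₄ }, { x₂, x₅ }, { x₁, x₃, x₄ }, { x₂, x₃, x₅ }, { x₁, x₂, x₄, x₅ }, X }

Working:
Initial family (4 sets): { ∅, { x₃ }, { x₁, x₄ }, X }.
Pass 1. New:
  { x₁, x₃, x₄ }  = { x₃ } ∪ { x₁, x₄ }
  { x₂, x₃, x₅ }  = ᶜ of { x₁, x₄ }
  { x₁, x₂, x₄, x₅ }  = ᶜ of { x₃ }
Pass 2 (1 new):
  { x₂, x₅ }  = ᶜ of { x₁, x₃, x₄ }
After Pass 3 the family is unchanged; done.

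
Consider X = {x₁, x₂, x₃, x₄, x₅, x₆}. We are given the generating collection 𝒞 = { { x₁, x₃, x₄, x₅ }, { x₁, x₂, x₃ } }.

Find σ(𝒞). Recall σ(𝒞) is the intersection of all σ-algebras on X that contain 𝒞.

Begin from { {  }, { x₁, x₂, x₃ }, { x₁, x₃, x₄, x₅ }, X } (that is, 𝒞 plus ∅ and X).
Pass 1. New:
  { x₂, x₆ }  = { x₁, x₃, x₄, x₅ }ᶜ
  { x₄, x₅, x₆ }  = { x₁, x₂, x₃ }ᶜ
  { x₁, x₂, x₃, x₄, x₅ }  = { x₁, x₃, x₄, x₅ } ∪ { x₁, x₂, x₃ }
  [7 total]
Pass 2 adds 4:
  { x₆ }  = { x₁, x₂, x₃, x₄, x₅ }ᶜ
  { x₁, x₂, x₃, x₆ }  = { x₁, x₂, x₃ } ∪ { x₂, x₆ }
  { x₂, x₄, x₅, x₆ }  = { x₂, x₆ } ∪ { x₄, x₅, x₆ }
  { x₁, x₃, x₄, x₅, x₆ }  = { x₁, x₃, x₄, x₅ } ∪ { x₄, x₅, x₆ }
  [11 total]
Pass 3 adds 3:
  { x₂ }  = { x₁, x₃, x₄, x₅, x₆ }ᶜ
  { x₁, x₃ }  = { x₂, x₄, x₅, x₆ }ᶜ
  { x₄, x₅ }  = { x₁, x₂, x₃, x₆ }ᶜ
  [14 total]
Pass 4 (2 new):
  { x₁, x₃, x₆ }  = { x₁, x₃ } ∪ { x₆ }
  { x₂, x₄, x₅ }  = { x₄, x₅ } ∪ { x₂ }
  [16 total]
Pass 5: stable.

Hence σ(𝒞) has 16 members: { {  }, { x₂ }, { x₆ }, { x₁, x₃ }, { x₂, x₆ }, { x₄, x₅ }, { x₁, x₂, x₃ }, { x₁, x₃, x₆ }, { x₂, x₄, x₅ }, { x₄, x₅, x₆ }, { x₁, x₂, x₃, x₆ }, { x₁, x₃, x₄, x₅ }, { x₂, x₄, x₅, x₆ }, { x₁, x₂, x₃, x₄, x₅ }, { x₁, x₃, x₄, x₅, x₆ }, X }.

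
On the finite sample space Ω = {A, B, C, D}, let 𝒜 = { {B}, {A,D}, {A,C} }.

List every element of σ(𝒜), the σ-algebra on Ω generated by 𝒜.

Initial family (5 sets): { {}, {B}, {A,C}, {A,D}, Ω }.
Pass 1. New:
  {B,C}  = complement {A,D}
  {B,D}  = complement {A,C}
  {A,B,C}  = {A,C} ∪ {B}
  {A,B,D}  = {A,D} ∪ {B}
  {A,C,D}  = complement {B}
  |family| = 10
Pass 2: 3 new —
  {C}  = complement {A,B,D}
  {D}  = complement {A,B,C}
  {B,C,D}  = {B,C} ∪ {B,D}
  |family| = 13
Pass 3 adds 2:
  {A}  = complement {B,C,D}
  {C,D}  = {C} ∪ {D}
  |family| = 15
Pass 4: +1 →
  {A,B}  = complement {C,D}
  |family| = 16
Pass 5: no new sets; the family is a σ-algebra.

|σ(𝒜)| = 16.  σ(𝒜) = { {}, {A}, {B}, {C}, {D}, {A,B}, {A,C}, {A,D}, {B,C}, {B,D}, {C,D}, {A,B,C}, {A,B,D}, {A,C,D}, {B,C,D}, Ω }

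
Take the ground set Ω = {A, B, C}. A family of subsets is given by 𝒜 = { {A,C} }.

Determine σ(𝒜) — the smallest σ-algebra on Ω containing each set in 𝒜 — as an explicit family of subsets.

Start: 𝒜 ∪ {∅, Ω} = { ∅, {A,C}, Ω }.
Iteration 1: 1 new —
  {B}  = complement {A,C}
  — 4 sets.
Iteration 2: no new sets; the family is a σ-algebra.

Hence σ(𝒜) has 4 members: { ∅, {B}, {A,C}, Ω }.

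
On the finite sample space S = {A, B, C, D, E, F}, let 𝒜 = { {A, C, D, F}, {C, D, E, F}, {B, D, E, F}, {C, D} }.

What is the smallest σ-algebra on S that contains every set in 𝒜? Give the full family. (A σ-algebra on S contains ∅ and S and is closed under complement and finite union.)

Answer: σ(𝒜) = { {}, {A}, {B}, {C}, {D}, {E}, {F}, {A, B}, {A, C}, {A, D}, {A, E}, {A, F}, {B, C}, {B, D}, {B, E}, {B, F}, {C, D}, {C, E}, {C, F}, {D, E}, {D, F}, {E, F}, {A, B, C}, {A, B, D}, {A, B, E}, {A, B, F}, {A, C, D}, {A, C, E}, {A, C, F}, {A, D, E}, {A, D, F}, {A, E, F}, {B, C, D}, {B, C, E}, {B, C, F}, {B, D, E}, {B, D, F}, {B, E, F}, {C, D, E}, {C, D, F}, {C, E, F}, {D, E, F}, {A, B, C, D}, {A, B, C, E}, {A, B, C, F}, {A, B, D, E}, {A, B, D, F}, {A, B, E, F}, {A, C, D, E}, {A, C, D, F}, {A, C, E, F}, {A, D, E, F}, {B, C, D, E}, {B, C, D, F}, {B, C, E, F}, {B, D, E, F}, {C, D, E, F}, {A, B, C, D, E}, {A, B, C, D, F}, {A, B, C, E, F}, {A, B, D, E, F}, {A, C, D, E, F}, {B, C, D, E, F}, S }

Trace:
Take S₀ = 𝒜 ∪ {∅, S} = { {}, {C, D}, {A, C, D, F}, {B, D, E, F}, {C, D, E, F}, S }.
Round 1: 6 new —
  {A, B}  = S∖{C, D, E, F}
  {A, C}  = S∖{B, D, E, F}
  {B, E}  = S∖{A, C, D, F}
  {A, B, E, F}  = S∖{C, D}
  {A, C, D, E, F}  = {A, C, D, F} ∪ {C, D, E, F}
  {B, C, D, E, F}  = {C, D} ∪ {B, D, E, F}
  (now 12)
Round 2: 11 new —
  {A}  = S∖{B, C, D, E, F}
  {B}  = S∖{A, C, D, E, F}
  {A, B, C}  = {A, B} ∪ {A, C}
  {A, B, E}  = {B, E} ∪ {A, B}
  {A, C, D}  = {C, D} ∪ {A, C}
  {A, B, C, D}  = {C, D} ∪ {A, B}
  {A, B, C, E}  = {B, E} ∪ {A, C}
  {B, C, D, E}  = {B, E} ∪ {C, D}
  {A, B, C, D, F}  = {A, B} ∪ {A, C, D, F}
  {A, B, C, E, F}  = {A, C} ∪ {A, B, E, F}
  {A, B, D, E, F}  = {A, B} ∪ {B, D, E, F}
  (now 23)
Round 3: 11 new —
  {C}  = S∖{A, B, D, E, F}
  {D}  = S∖{A, B, C, E, F}
  {E}  = S∖{A, B, C, D, F}
  {A, F}  = S∖{B, C, D, E}
  {D, F}  = S∖{A, B, C, E}
  {E, F}  = S∖{A, B, C, D}
  {B, C, D}  = {C, D} ∪ {B}
  {B, E, F}  = S∖{A, C, D}
  {C, D, F}  = S∖{A, B, E}
  {D, E, F}  = S∖{A, B, C}
  {A, B, C, D, E}  = {B, E} ∪ {A, C, D}
  (now 34)
Round 4. New:
  {F}  = S∖{A, B, C, D, E}
  {A, D}  = {A} ∪ {D}
  {A, E}  = {A} ∪ {E}
  {B, C}  = {B} ∪ {C}
  {B, D}  = {B} ∪ {D}
  {C, E}  = {E} ∪ {C}
  {D, E}  = {E} ∪ {D}
  {A, B, D}  = {A, B} ∪ {D}
  {A, B, F}  = {A, B} ∪ {A, F}
  {A, C, E}  = {E} ∪ {A, C}
  {A, C, F}  = {A, F} ∪ {C}
  {A, D, F}  = {A} ∪ {D, F}
  {A, E, F}  = S∖{B, C, D}
  {B, C, E}  = {B, E} ∪ {C}
  {B, D, E}  = {B, E} ∪ {D}
  {B, D, F}  = {B} ∪ {D, F}
  {C, D, E}  = {C, D} ∪ {E}
  {C, E, F}  = {E, F} ∪ {C}
  {A, B, C, F}  = {A, B, C} ∪ {A, F}
  {A, B, D, E}  = {A, B, E} ∪ {D}
  {A, B, D, F}  = {A, B} ∪ {D, F}
  {A, C, D, E}  = {E} ∪ {A, C, D}
  {A, C, E, F}  = {E, F} ∪ {A, C}
  {A, D, E, F}  = {A} ∪ {D, E, F}
  {B, C, D, F}  = {B, C, D} ∪ {C, D, F}
  {B, C, E, F}  = {B, E, F} ∪ {C}
  (now 60)
Round 5 adds 4:
  {B, F}  = S∖{A, C, D, E}
  {C, F}  = S∖{A, B, D, E}
  {A, D, E}  = {D, E} ∪ {A, D}
  {B, C, F}  = {F} ∪ {B, C}
  (now 64)
Round 6: closed — nothing new.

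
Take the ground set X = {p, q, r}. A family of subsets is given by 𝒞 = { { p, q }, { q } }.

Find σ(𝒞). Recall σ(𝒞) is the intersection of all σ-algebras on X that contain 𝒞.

|σ(𝒞)| = 8.  σ(𝒞) = { {  }, { p }, { q }, { r }, { p, q }, { p, r }, { q, r }, X }

Working:
Begin from { {  }, { q }, { p, q }, X } (that is, 𝒞 plus ∅ and X).
Pass 1: 2 new —
  { r }  = complement { p, q }
  { p, r }  = complement { q }
  (now 6)
Pass 2: +1 →
  { q, r }  = { r } ∪ { q }
  (now 7)
Pass 3: +1 →
  { p }  = complement { q, r }
  (now 8)
Pass 4 adds nothing — fixpoint reached.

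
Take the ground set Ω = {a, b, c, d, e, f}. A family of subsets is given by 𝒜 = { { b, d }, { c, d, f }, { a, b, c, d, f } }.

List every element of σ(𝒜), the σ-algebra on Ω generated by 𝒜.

Start: 𝒜 ∪ {∅, Ω} = { {}, { b, d }, { c, d, f }, { a, b, c, d, f }, Ω }.
Round 1 (4 new):
  { e }  = Ω∖{ a, b, c, d, f }
  { a, b, e }  = Ω∖{ c, d, f }
  { a, c, e, f }  = Ω∖{ b, d }
  { b, c, d, f }  = { c, d, f } ∪ { b, d }
  |family| = 9
Round 2 (7 new):
  { a, e }  = Ω∖{ b, c, d, f }
  { b, d, e }  = { e } ∪ { b, d }
  { a, b, d, e }  = { a, b, e } ∪ { b, d }
  { c, d, e, f }  = { e } ∪ { c, d, f }
  { a, b, c, e, f }  = { a, c, e, f } ∪ { a, b, e }
  { a, c, d, e, f }  = { a, c, e, f } ∪ { c, d, f }
  { b, c, d, e, f }  = { e } ∪ { b, c, d, f }
  |family| = 16
Round 3 adds 6:
  { a }  = Ω∖{ b, c, d, e, f }
  { b }  = Ω∖{ a, c, d, e, f }
  { d }  = Ω∖{ a, b, c, e, f }
  { a, b }  = Ω∖{ c, d, e, f }
  { c, f }  = Ω∖{ a, b, d, e }
  { a, c, f }  = Ω∖{ b, d, e }
  |family| = 22
Round 4: +9 →
  { a, d }  = { a } ∪ { d }
  { b, e }  = { b } ∪ { e }
  { d, e }  = { e } ∪ { d }
  { a, b, d }  = { a, b } ∪ { d }
  { a, d, e }  = { a, e } ∪ { d }
  { b, c, f }  = { b } ∪ { c, f }
  { c, e, f }  = { e } ∪ { c, f }
  { a, b, c, f }  = { a, b } ∪ { a, c, f }
  { a, c, d, f }  = { a } ∪ { c, d, f }
  |family| = 31
Round 5 (1 new):
  { b, c, e, f }  = Ω∖{ a, d }
  |family| = 32
Round 6: no new sets; the family is a σ-algebra.

Hence σ(𝒜) has 32 members: { {}, { a }, { b }, { d }, { e }, { a, b }, { a, d }, { a, e }, { b, d }, { b, e }, { c, f }, { d, e }, { a, b, d }, { a, b, e }, { a, c, f }, { a, d, e }, { b, c, f }, { b, d, e }, { c, d, f }, { c, e, f }, { a, b, c, f }, { a, b, d, e }, { a, c, d, f }, { a, c, e, f }, { b, c, d, f }, { b, c, e, f }, { c, d, e, f }, { a, b, c, d, f }, { a, b, c, e, f }, { a, c, d, e, f }, { b, c, d, e, f }, Ω }.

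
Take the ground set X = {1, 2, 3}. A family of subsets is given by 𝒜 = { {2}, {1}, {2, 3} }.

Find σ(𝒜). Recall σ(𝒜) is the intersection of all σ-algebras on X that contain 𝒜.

σ(𝒜) (8 sets): { {}, {1}, {2}, {3}, {1, 2}, {1, 3}, {2, 3}, X }

Derivation:
Initial family (5 sets): { {}, {1}, {2}, {2, 3}, X }.
Iteration 1 adds 2:
  {1, 2}  = {2} ∪ {1}
  {1, 3}  = {2}ᶜ
  (now 7)
Iteration 2. New:
  {3}  = {1, 2}ᶜ
  (now 8)
Iteration 3: stable.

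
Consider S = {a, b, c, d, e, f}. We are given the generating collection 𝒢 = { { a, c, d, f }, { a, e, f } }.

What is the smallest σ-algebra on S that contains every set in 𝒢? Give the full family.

Seed the family with 𝒢 together with ∅ and S: { {  }, { a, e, f }, { a, c, d, f }, S }.
Pass 1 adds 3:
  { b, e }  = ᶜ of { a, c, d, f }
  { b, c, d }  = ᶜ of { a, e, f }
  { a, c, d, e, f }  = { a, e, f } ∪ { a, c, d, f }
Pass 2: 4 new —
  { b }  = ᶜ of { a, c, d, e, f }
  { a, b, e, f }  = { b, e } ∪ { a, e, f }
  { b, c, d, e }  = { b, e } ∪ { b, c, d }
  { a, b, c, d, f }  = { b, c, d } ∪ { a, c, d, f }
Pass 3 (3 new):
  { e }  = ᶜ of { a, b, c, d, f }
  { a, f }  = ᶜ of { b, c, d, e }
  { c, d }  = ᶜ of { a, b, e, f }
Pass 4. New:
  { a, b, f }  = { a, f } ∪ { b }
  { c, d, e }  = { c, d } ∪ { e }
Pass 5: stable.

σ(𝒢) = { {  }, { b }, { e }, { a, f }, { b, e }, { c, d }, { a, b, f }, { a, e, f }, { b, c, d }, { c, d, e }, { a, b, e, f }, { a, c, d, f }, { b, c, d, e }, { a, b, c, d, f }, { a, c, d, e, f }, S }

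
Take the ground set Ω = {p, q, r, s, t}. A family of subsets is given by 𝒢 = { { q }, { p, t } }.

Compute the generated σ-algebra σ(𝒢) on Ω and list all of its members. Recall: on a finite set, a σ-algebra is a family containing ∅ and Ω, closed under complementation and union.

Seed the family with 𝒢 together with ∅ and Ω: { {  }, { q }, { p, t }, Ω }.
Round 1. New:
  { p, q, t }  = { q } ∪ { p, t }
  { q, r, s }  = { p, t }ᶜ
  { p, r, s, t }  = { q }ᶜ
  — 7 sets.
Round 2. New:
  { r, s }  = { p, q, t }ᶜ
  — 8 sets.
Round 3: stable.

Hence σ(𝒢) has 8 members: { {  }, { q }, { p, t }, { r, s }, { p, q, t }, { q, r, s }, { p, r, s, t }, Ω }.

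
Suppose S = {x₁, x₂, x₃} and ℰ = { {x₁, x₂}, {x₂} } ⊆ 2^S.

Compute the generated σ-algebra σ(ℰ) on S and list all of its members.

Take S₀ = ℰ ∪ {∅, S} = { ∅, {x₂}, {x₁, x₂}, S }.
Step 1. New:
  {x₃}  = ᶜ of {x₁, x₂}
  {x₁, x₃}  = ᶜ of {x₂}
  [6 total]
Step 2: +1 →
  {x₂, x₃}  = {x₃} ∪ {x₂}
  [7 total]
Step 3. New:
  {x₁}  = ᶜ of {x₂, x₃}
  [8 total]
Step 4: already closed under ᶜ and ∪.

|σ(ℰ)| = 8.  σ(ℰ) = { ∅, {x₁}, {x₂}, {x₃}, {x₁, x₂}, {x₁, x₃}, {x₂, x₃}, S }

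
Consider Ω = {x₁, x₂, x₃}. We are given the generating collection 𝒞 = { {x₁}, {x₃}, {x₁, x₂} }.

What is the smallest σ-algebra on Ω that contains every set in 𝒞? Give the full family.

Answer: σ(𝒞) = { {}, {x₁}, {x₂}, {x₃}, {x₁, x₂}, {x₁, x₃}, {x₂, x₃}, Ω }

Derivation:
Initial family (5 sets): { {}, {x₁}, {x₃}, {x₁, x₂}, Ω }.
Round 1. New:
  {x₁, x₃}  = {x₃} ∪ {x₁}
  {x₂, x₃}  = Ω∖{x₁}
  (now 7)
Round 2. New:
  {x₂}  = Ω∖{x₁, x₃}
  (now 8)
Round 3: already closed under ᶜ and ∪.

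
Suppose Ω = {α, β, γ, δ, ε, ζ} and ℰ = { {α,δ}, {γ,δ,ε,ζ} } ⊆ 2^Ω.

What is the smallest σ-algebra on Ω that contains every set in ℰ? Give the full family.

Answer: σ(ℰ) = { ∅, {α}, {β}, {δ}, {α,β}, {α,δ}, {β,δ}, {α,β,δ}, {γ,ε,ζ}, {α,γ,ε,ζ}, {β,γ,ε,ζ}, {γ,δ,ε,ζ}, {α,β,γ,ε,ζ}, {α,γ,δ,ε,ζ}, {β,γ,δ,ε,ζ}, Ω }

Trace:
Seed the family with ℰ together with ∅ and Ω: { ∅, {α,δ}, {γ,δ,ε,ζ}, Ω }.
Iteration 1: +3 →
  {α,β}  = ᶜ of {γ,δ,ε,ζ}
  {β,γ,ε,ζ}  = ᶜ of {α,δ}
  {α,γ,δ,ε,ζ}  = {γ,δ,ε,ζ} ∪ {α,δ}
  |family| = 7
Iteration 2. New:
  {β}  = ᶜ of {α,γ,δ,ε,ζ}
  {α,β,δ}  = {α,δ} ∪ {α,β}
  {α,β,γ,ε,ζ}  = {α,β} ∪ {β,γ,ε,ζ}
  {β,γ,δ,ε,ζ}  = {γ,δ,ε,ζ} ∪ {β,γ,ε,ζ}
  |family| = 11
Iteration 3 (3 new):
  {α}  = ᶜ of {β,γ,δ,ε,ζ}
  {δ}  = ᶜ of {α,β,γ,ε,ζ}
  {γ,ε,ζ}  = ᶜ of {α,β,δ}
  |family| = 14
Iteration 4 (2 new):
  {β,δ}  = {δ} ∪ {β}
  {α,γ,ε,ζ}  = {α} ∪ {γ,ε,ζ}
  |family| = 16
Iteration 5: stable.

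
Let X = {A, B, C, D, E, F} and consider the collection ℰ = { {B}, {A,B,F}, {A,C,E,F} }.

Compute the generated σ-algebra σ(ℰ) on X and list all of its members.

Answer: σ(ℰ) = { {}, {B}, {D}, {A,F}, {B,D}, {C,E}, {A,B,F}, {A,D,F}, {B,C,E}, {C,D,E}, {A,B,D,F}, {A,C,E,F}, {B,C,D,E}, {A,B,C,E,F}, {A,C,D,E,F}, X }

Derivation:
Take S₀ = ℰ ∪ {∅, X} = { {}, {B}, {A,B,F}, {A,C,E,F}, X }.
Step 1 (4 new):
  {B,D}  = ᶜ of {A,C,E,F}
  {C,D,E}  = ᶜ of {A,B,F}
  {A,B,C,E,F}  = {A,C,E,F} ∪ {B}
  {A,C,D,E,F}  = ᶜ of {B}
  [9 total]
Step 2: 3 new —
  {D}  = ᶜ of {A,B,C,E,F}
  {A,B,D,F}  = {A,B,F} ∪ {B,D}
  {B,C,D,E}  = {C,D,E} ∪ {B}
  [12 total]
Step 3: +2 →
  {A,F}  = ᶜ of {B,C,D,E}
  {C,E}  = ᶜ of {A,B,D,F}
  [14 total]
Step 4: +2 →
  {A,D,F}  = {A,F} ∪ {D}
  {B,C,E}  = {C,E} ∪ {B}
  [16 total]
Step 5: closed — nothing new.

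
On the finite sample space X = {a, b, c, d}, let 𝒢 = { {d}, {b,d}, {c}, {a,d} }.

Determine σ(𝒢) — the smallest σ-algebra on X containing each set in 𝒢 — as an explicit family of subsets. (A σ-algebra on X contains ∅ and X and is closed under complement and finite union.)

σ(𝒢) = { ∅, {a}, {b}, {c}, {d}, {a,b}, {a,c}, {a,d}, {b,c}, {b,d}, {c,d}, {a,b,c}, {a,b,d}, {a,c,d}, {b,c,d}, X }

Derivation:
Seed the family with 𝒢 together with ∅ and X: { ∅, {c}, {d}, {a,d}, {b,d}, X }.
Step 1: 7 new —
  {a,c}  = X∖{b,d}
  {b,c}  = X∖{a,d}
  {c,d}  = {c} ∪ {d}
  {a,b,c}  = X∖{d}
  {a,b,d}  = X∖{c}
  {a,c,d}  = {c} ∪ {a,d}
  {b,c,d}  = {c} ∪ {b,d}
  |family| = 13
Step 2. New:
  {a}  = X∖{b,c,d}
  {b}  = X∖{a,c,d}
  {a,b}  = X∖{c,d}
  |family| = 16
Step 3: already closed under ᶜ and ∪.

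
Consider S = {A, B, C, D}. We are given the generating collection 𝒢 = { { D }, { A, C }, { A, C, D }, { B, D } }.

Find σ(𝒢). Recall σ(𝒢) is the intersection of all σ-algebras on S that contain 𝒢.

Initial family (6 sets): { {}, { D }, { A, C }, { B, D }, { A, C, D }, S }.
Round 1 (2 new):
  { B }  = S∖{ A, C, D }
  { A, B, C }  = S∖{ D }
  — 8 sets.
After Round 2 the family is unchanged; done.

σ(𝒢) = { {}, { B }, { D }, { A, C }, { B, D }, { A, B, C }, { A, C, D }, S }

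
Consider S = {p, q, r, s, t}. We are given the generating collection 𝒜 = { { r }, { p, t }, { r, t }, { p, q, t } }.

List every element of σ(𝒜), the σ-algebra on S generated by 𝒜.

Seed the family with 𝒜 together with ∅ and S: { {  }, { r }, { p, t }, { r, t }, { p, q, t }, S }.
Round 1. New:
  { r, s }  = ᶜ of { p, q, t }
  { p, q, s }  = ᶜ of { r, t }
  { p, r, t }  = { r } ∪ { p, t }
  { q, r, s }  = ᶜ of { p, t }
  { p, q, r, t }  = { r } ∪ { p, q, t }
  { p, q, s, t }  = ᶜ of { r }
  [12 total]
Round 2 adds 6:
  { s }  = ᶜ of { p, q, r, t }
  { q, s }  = ᶜ of { p, r, t }
  { r, s, t }  = { r, s } ∪ { r, t }
  { p, q, r, s }  = { r, s } ∪ { p, q, s }
  { p, r, s, t }  = { r, s } ∪ { p, r, t }
  { q, r, s, t }  = { q, r, s } ∪ { r, t }
  [18 total]
Round 3 adds 5:
  { p }  = ᶜ of { q, r, s, t }
  { q }  = ᶜ of { p, r, s, t }
  { t }  = ᶜ of { p, q, r, s }
  { p, q }  = ᶜ of { r, s, t }
  { p, s, t }  = { p, t } ∪ { s }
  [23 total]
Round 4: 9 new —
  { p, r }  = { r } ∪ { p }
  { p, s }  = { s } ∪ { p }
  { q, r }  = ᶜ of { p, s, t }
  { q, t }  = { q } ∪ { t }
  { s, t }  = { t } ∪ { s }
  { p, q, r }  = { p, q } ∪ { r }
  { p, r, s }  = { r, s } ∪ { p }
  { q, r, t }  = { q } ∪ { r, t }
  { q, s, t }  = { t } ∪ { q, s }
  [32 total]
After Round 5 the family is unchanged; done.

σ(𝒜) = { {  }, { p }, { q }, { r }, { s }, { t }, { p, q }, { p, r }, { p, s }, { p, t }, { q, r }, { q, s }, { q, t }, { r, s }, { r, t }, { s, t }, { p, q, r }, { p, q, s }, { p, q, t }, { p, r, s }, { p, r, t }, { p, s, t }, { q, r, s }, { q, r, t }, { q, s, t }, { r, s, t }, { p, q, r, s }, { p, q, r, t }, { p, q, s, t }, { p, r, s, t }, { q, r, s, t }, S }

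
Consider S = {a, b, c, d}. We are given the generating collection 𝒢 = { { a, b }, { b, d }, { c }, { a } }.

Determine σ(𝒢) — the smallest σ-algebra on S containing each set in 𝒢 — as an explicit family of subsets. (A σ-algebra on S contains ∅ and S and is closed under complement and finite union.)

Begin from { ∅, { a }, { c }, { a, b }, { b, d }, S } (that is, 𝒢 plus ∅ and S).
Round 1. New:
  { a, c }  = S∖{ b, d }
  { c, d }  = S∖{ a, b }
  { a, b, c }  = { c } ∪ { a, b }
  { a, b, d }  = S∖{ c }
  { b, c, d }  = S∖{ a }
  |family| = 11
Round 2: 2 new —
  { d }  = S∖{ a, b, c }
  { a, c, d }  = { c, d } ∪ { a, c }
  |family| = 13
Round 3. New:
  { b }  = S∖{ a, c, d }
  { a, d }  = { d } ∪ { a }
  |family| = 15
Round 4 adds 1:
  { b, c }  = S∖{ a, d }
  |family| = 16
Round 5: closed — nothing new.

|σ(𝒢)| = 16.  σ(𝒢) = { ∅, { a }, { b }, { c }, { d }, { a, b }, { a, c }, { a, d }, { b, c }, { b, d }, { c, d }, { a, b, c }, { a, b, d }, { a, c, d }, { b, c, d }, S }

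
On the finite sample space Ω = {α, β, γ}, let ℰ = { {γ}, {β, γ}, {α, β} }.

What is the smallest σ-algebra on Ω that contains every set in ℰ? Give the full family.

Seed the family with ℰ together with ∅ and Ω: { {}, {γ}, {α, β}, {β, γ}, Ω }.
Pass 1 adds 1:
  {α}  = complement {β, γ}
Pass 2: +1 →
  {α, γ}  = {γ} ∪ {α}
Pass 3 (1 new):
  {β}  = complement {α, γ}
After Pass 4 the family is unchanged; done.

|σ(ℰ)| = 8.  σ(ℰ) = { {}, {α}, {β}, {γ}, {α, β}, {α, γ}, {β, γ}, Ω }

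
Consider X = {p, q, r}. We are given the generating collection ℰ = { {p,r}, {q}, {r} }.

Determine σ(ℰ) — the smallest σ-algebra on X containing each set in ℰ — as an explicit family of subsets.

|σ(ℰ)| = 8.  σ(ℰ) = { {}, {p}, {q}, {r}, {p,q}, {p,r}, {q,r}, X }

Check:
Initial family (5 sets): { {}, {q}, {r}, {p,r}, X }.
Iteration 1: +2 →
  {p,q}  = {r}ᶜ
  {q,r}  = {r} ∪ {q}
  — 7 sets.
Iteration 2 (1 new):
  {p}  = {q,r}ᶜ
  — 8 sets.
Iteration 3: stable.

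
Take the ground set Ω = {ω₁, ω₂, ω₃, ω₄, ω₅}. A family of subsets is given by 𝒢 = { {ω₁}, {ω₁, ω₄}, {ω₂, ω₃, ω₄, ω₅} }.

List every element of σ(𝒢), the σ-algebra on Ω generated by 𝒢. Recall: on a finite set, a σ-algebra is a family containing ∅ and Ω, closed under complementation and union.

σ(𝒢) = { ∅, {ω₁}, {ω₄}, {ω₁, ω₄}, {ω₂, ω₃, ω₅}, {ω₁, ω₂, ω₃, ω₅}, {ω₂, ω₃, ω₄, ω₅}, Ω }

Derivation:
Seed the family with 𝒢 together with ∅ and Ω: { ∅, {ω₁}, {ω₁, ω₄}, {ω₂, ω₃, ω₄, ω₅}, Ω }.
Round 1 (1 new):
  {ω₂, ω₃, ω₅}  = complement {ω₁, ω₄}
Round 2: 1 new —
  {ω₁, ω₂, ω₃, ω₅}  = {ω₂, ω₃, ω₅} ∪ {ω₁}
Round 3: 1 new —
  {ω₄}  = complement {ω₁, ω₂, ω₃, ω₅}
Round 4 adds nothing — fixpoint reached.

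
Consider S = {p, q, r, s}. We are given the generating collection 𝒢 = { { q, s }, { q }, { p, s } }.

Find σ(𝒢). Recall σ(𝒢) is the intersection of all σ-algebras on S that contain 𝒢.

Seed the family with 𝒢 together with ∅ and S: { {  }, { q }, { p, s }, { q, s }, S }.
Iteration 1 (4 new):
  { p, r }  = complement { q, s }
  { q, r }  = complement { p, s }
  { p, q, s }  = { p, s } ∪ { q }
  { p, r, s }  = complement { q }
  — 9 sets.
Iteration 2: +3 →
  { r }  = complement { p, q, s }
  { p, q, r }  = { q } ∪ { p, r }
  { q, r, s }  = { q, r } ∪ { q, s }
  — 12 sets.
Iteration 3 (2 new):
  { p }  = complement { q, r, s }
  { s }  = complement { p, q, r }
  — 14 sets.
Iteration 4: +2 →
  { p, q }  = { q } ∪ { p }
  { r, s }  = { r } ∪ { s }
  — 16 sets.
Iteration 5: already closed under ᶜ and ∪.

Therefore σ(𝒢) = { {  }, { p }, { q }, { r }, { s }, { p, q }, { p, r }, { p, s }, { q, r }, { q, s }, { r, s }, { p, q, r }, { p, q, s }, { p, r, s }, { q, r, s }, S } (|σ(𝒢)| = 16).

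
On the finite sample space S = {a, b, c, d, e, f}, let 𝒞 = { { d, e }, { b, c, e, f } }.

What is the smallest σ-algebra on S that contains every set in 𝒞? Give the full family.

Answer: σ(𝒞) = { {  }, { a }, { d }, { e }, { a, d }, { a, e }, { d, e }, { a, d, e }, { b, c, f }, { a, b, c, f }, { b, c, d, f }, { b, c, e, f }, { a, b, c, d, f }, { a, b, c, e, f }, { b, c, d, e, f }, S }

Trace:
Initial family (4 sets): { {  }, { d, e }, { b, c, e, f }, S }.
Round 1 adds 3:
  { a, d }  = ᶜ of { b, c, e, f }
  { a, b, c, f }  = ᶜ of { d, e }
  { b, c, d, e, f }  = { d, e } ∪ { b, c, e, f }
Round 2 (4 new):
  { a }  = ᶜ of { b, c, d, e, f }
  { a, d, e }  = { d, e } ∪ { a, d }
  { a, b, c, d, f }  = { a, d } ∪ { a, b, c, f }
  { a, b, c, e, f }  = { a, b, c, f } ∪ { b, c, e, f }
Round 3: +3 →
  { d }  = ᶜ of { a, b, c, e, f }
  { e }  = ᶜ of { a, b, c, d, f }
  { b, c, f }  = ᶜ of { a, d, e }
Round 4 (2 new):
  { a, e }  = { a } ∪ { e }
  { b, c, d, f }  = { b, c, f } ∪ { d }
Round 5: no new sets; the family is a σ-algebra.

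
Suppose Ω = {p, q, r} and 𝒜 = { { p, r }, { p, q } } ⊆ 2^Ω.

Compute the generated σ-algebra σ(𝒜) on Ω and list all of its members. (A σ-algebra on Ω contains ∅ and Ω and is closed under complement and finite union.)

Answer: σ(𝒜) = { {}, { p }, { q }, { r }, { p, q }, { p, r }, { q, r }, Ω }

Check:
Take S₀ = 𝒜 ∪ {∅, Ω} = { {}, { p, q }, { p, r }, Ω }.
Pass 1: 2 new —
  { q }  = complement { p, r }
  { r }  = complement { p, q }
  — 6 sets.
Pass 2 (1 new):
  { q, r }  = { r } ∪ { q }
  — 7 sets.
Pass 3 adds 1:
  { p }  = complement { q, r }
  — 8 sets.
Pass 4: no new sets; the family is a σ-algebra.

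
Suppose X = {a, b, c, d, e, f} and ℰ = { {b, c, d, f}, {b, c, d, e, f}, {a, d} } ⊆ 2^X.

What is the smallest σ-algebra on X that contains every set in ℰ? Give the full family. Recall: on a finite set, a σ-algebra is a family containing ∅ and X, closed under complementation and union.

|σ(ℰ)| = 16.  σ(ℰ) = { ∅, {a}, {d}, {e}, {a, d}, {a, e}, {d, e}, {a, d, e}, {b, c, f}, {a, b, c, f}, {b, c, d, f}, {b, c, e, f}, {a, b, c, d, f}, {a, b, c, e, f}, {b, c, d, e, f}, X }

Working:
Begin from { ∅, {a, d}, {b, c, d, f}, {b, c, d, e, f}, X } (that is, ℰ plus ∅ and X).
Iteration 1. New:
  {a}  = complement {b, c, d, e, f}
  {a, e}  = complement {b, c, d, f}
  {b, c, e, f}  = complement {a, d}
  {a, b, c, d, f}  = {a, d} ∪ {b, c, d, f}
Iteration 2. New:
  {e}  = complement {a, b, c, d, f}
  {a, d, e}  = {a, d} ∪ {a, e}
  {a, b, c, e, f}  = {a, e} ∪ {b, c, e, f}
Iteration 3: 2 new —
  {d}  = complement {a, b, c, e, f}
  {b, c, f}  = complement {a, d, e}
Iteration 4: +2 →
  {d, e}  = {d} ∪ {e}
  {a, b, c, f}  = {b, c, f} ∪ {a}
Iteration 5: already closed under ᶜ and ∪.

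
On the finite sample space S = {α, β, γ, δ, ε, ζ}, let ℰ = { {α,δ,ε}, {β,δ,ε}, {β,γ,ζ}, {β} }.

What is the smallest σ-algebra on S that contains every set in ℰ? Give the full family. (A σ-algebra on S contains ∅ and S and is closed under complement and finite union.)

σ(ℰ) (16 sets): { {}, {α}, {β}, {α,β}, {γ,ζ}, {δ,ε}, {α,γ,ζ}, {α,δ,ε}, {β,γ,ζ}, {β,δ,ε}, {α,β,γ,ζ}, {α,β,δ,ε}, {γ,δ,ε,ζ}, {α,γ,δ,ε,ζ}, {β,γ,δ,ε,ζ}, S }

Working:
Initial family (6 sets): { {}, {β}, {α,δ,ε}, {β,γ,ζ}, {β,δ,ε}, S }.
Pass 1 adds 4:
  {α,γ,ζ}  = S∖{β,δ,ε}
  {α,β,δ,ε}  = {α,δ,ε} ∪ {β}
  {α,γ,δ,ε,ζ}  = S∖{β}
  {β,γ,δ,ε,ζ}  = {β,γ,ζ} ∪ {β,δ,ε}
  (now 10)
Pass 2 (3 new):
  {α}  = S∖{β,γ,δ,ε,ζ}
  {γ,ζ}  = S∖{α,β,δ,ε}
  {α,β,γ,ζ}  = {α,γ,ζ} ∪ {β,γ,ζ}
  (now 13)
Pass 3: 2 new —
  {α,β}  = {β} ∪ {α}
  {δ,ε}  = S∖{α,β,γ,ζ}
  (now 15)
Pass 4: 1 new —
  {γ,δ,ε,ζ}  = S∖{α,β}
  (now 16)
Pass 5: closed — nothing new.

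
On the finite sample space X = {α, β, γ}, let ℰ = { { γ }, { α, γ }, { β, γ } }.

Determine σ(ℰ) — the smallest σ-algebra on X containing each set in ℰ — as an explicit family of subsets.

Answer: σ(ℰ) = { ∅, { α }, { β }, { γ }, { α, β }, { α, γ }, { β, γ }, X }

Check:
Begin from { ∅, { γ }, { α, γ }, { β, γ }, X } (that is, ℰ plus ∅ and X).
Pass 1. New:
  { α }  = { β, γ }ᶜ
  { β }  = { α, γ }ᶜ
  { α, β }  = { γ }ᶜ
  |family| = 8
Pass 2: stable.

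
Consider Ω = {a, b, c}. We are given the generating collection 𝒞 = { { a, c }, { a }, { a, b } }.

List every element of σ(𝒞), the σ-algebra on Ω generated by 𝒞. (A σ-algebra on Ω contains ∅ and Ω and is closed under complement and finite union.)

σ(𝒞) (8 sets): { ∅, { a }, { b }, { c }, { a, b }, { a, c }, { b, c }, Ω }

Check:
Take S₀ = 𝒞 ∪ {∅, Ω} = { ∅, { a }, { a, b }, { a, c }, Ω }.
Iteration 1 (3 new):
  { b }  = complement { a, c }
  { c }  = complement { a, b }
  { b, c }  = complement { a }
  [8 total]
After Iteration 2 the family is unchanged; done.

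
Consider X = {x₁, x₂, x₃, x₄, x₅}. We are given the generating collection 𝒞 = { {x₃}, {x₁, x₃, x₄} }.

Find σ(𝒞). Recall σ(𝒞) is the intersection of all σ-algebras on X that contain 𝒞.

Answer: σ(𝒞) = { ∅, {x₃}, {x₁, x₄}, {x₂, x₅}, {x₁, x₃, x₄}, {x₂, x₃, x₅}, {x₁, x₂, x₄, x₅}, X }

Check:
Begin from { ∅, {x₃}, {x₁, x₃, x₄}, X } (that is, 𝒞 plus ∅ and X).
Pass 1: +2 →
  {x₂, x₅}  = {x₁, x₃, x₄}ᶜ
  {x₁, x₂, x₄, x₅}  = {x₃}ᶜ
  (now 6)
Pass 2. New:
  {x₂, x₃, x₅}  = {x₃} ∪ {x₂, x₅}
  (now 7)
Pass 3 (1 new):
  {x₁, x₄}  = {x₂, x₃, x₅}ᶜ
  (now 8)
After Pass 4 the family is unchanged; done.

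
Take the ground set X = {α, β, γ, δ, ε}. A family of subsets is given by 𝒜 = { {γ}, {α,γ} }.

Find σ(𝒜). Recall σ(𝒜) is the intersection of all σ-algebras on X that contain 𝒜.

Take S₀ = 𝒜 ∪ {∅, X} = { {}, {γ}, {α,γ}, X }.
Step 1: +2 →
  {β,δ,ε}  = {α,γ}ᶜ
  {α,β,δ,ε}  = {γ}ᶜ
  — 6 sets.
Step 2: 1 new —
  {β,γ,δ,ε}  = {γ} ∪ {β,δ,ε}
  — 7 sets.
Step 3 adds 1:
  {α}  = {β,γ,δ,ε}ᶜ
  — 8 sets.
Step 4: stable.

σ(𝒜) = { {}, {α}, {γ}, {α,γ}, {β,δ,ε}, {α,β,δ,ε}, {β,γ,δ,ε}, X }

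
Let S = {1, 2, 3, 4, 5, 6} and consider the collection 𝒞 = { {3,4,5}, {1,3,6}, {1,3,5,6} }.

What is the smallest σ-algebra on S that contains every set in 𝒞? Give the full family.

|σ(𝒞)| = 32.  σ(𝒞) = { ∅, {2}, {3}, {4}, {5}, {1,6}, {2,3}, {2,4}, {2,5}, {3,4}, {3,5}, {4,5}, {1,2,6}, {1,3,6}, {1,4,6}, {1,5,6}, {2,3,4}, {2,3,5}, {2,4,5}, {3,4,5}, {1,2,3,6}, {1,2,4,6}, {1,2,5,6}, {1,3,4,6}, {1,3,5,6}, {1,4,5,6}, {2,3,4,5}, {1,2,3,4,6}, {1,2,3,5,6}, {1,2,4,5,6}, {1,3,4,5,6}, S }

Check:
Seed the family with 𝒞 together with ∅ and S: { ∅, {1,3,6}, {3,4,5}, {1,3,5,6}, S }.
Round 1 (4 new):
  {2,4}  = ᶜ of {1,3,5,6}
  {1,2,6}  = ᶜ of {3,4,5}
  {2,4,5}  = ᶜ of {1,3,6}
  {1,3,4,5,6}  = {1,3,5,6} ∪ {3,4,5}
  |family| = 9
Round 2. New:
  {2}  = ᶜ of {1,3,4,5,6}
  {1,2,3,6}  = {1,3,6} ∪ {1,2,6}
  {1,2,4,6}  = {1,2,6} ∪ {2,4}
  {2,3,4,5}  = {3,4,5} ∪ {2,4}
  {1,2,3,4,6}  = {1,3,6} ∪ {2,4}
  {1,2,3,5,6}  = {1,3,5,6} ∪ {1,2,6}
  {1,2,4,5,6}  = {1,2,6} ∪ {2,4,5}
  |family| = 16
Round 3 (6 new):
  {3}  = ᶜ of {1,2,4,5,6}
  {4}  = ᶜ of {1,2,3,5,6}
  {5}  = ᶜ of {1,2,3,4,6}
  {1,6}  = ᶜ of {2,3,4,5}
  {3,5}  = ᶜ of {1,2,4,6}
  {4,5}  = ᶜ of {1,2,3,6}
  |family| = 22
Round 4: +10 →
  {2,3}  = {2} ∪ {3}
  {2,5}  = {2} ∪ {5}
  {3,4}  = {3} ∪ {4}
  {1,4,6}  = {1,6} ∪ {4}
  {1,5,6}  = {1,6} ∪ {5}
  {2,3,4}  = {3} ∪ {2,4}
  {2,3,5}  = {2} ∪ {3,5}
  {1,2,5,6}  = {5} ∪ {1,2,6}
  {1,3,4,6}  = {1,3,6} ∪ {4}
  {1,4,5,6}  = {1,6} ∪ {4,5}
  |family| = 32
Round 5: already closed under ᶜ and ∪.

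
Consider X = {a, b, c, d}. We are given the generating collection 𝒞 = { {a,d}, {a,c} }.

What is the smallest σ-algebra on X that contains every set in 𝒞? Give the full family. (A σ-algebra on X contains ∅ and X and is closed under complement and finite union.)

Initial family (4 sets): { ∅, {a,c}, {a,d}, X }.
Pass 1: 3 new —
  {b,c}  = {a,d}ᶜ
  {b,d}  = {a,c}ᶜ
  {a,c,d}  = {a,c} ∪ {a,d}
Pass 2 adds 4:
  {b}  = {a,c,d}ᶜ
  {a,b,c}  = {b,c} ∪ {a,c}
  {a,b,d}  = {a,d} ∪ {b,d}
  {b,c,d}  = {b,c} ∪ {b,d}
Pass 3: 3 new —
  {a}  = {b,c,d}ᶜ
  {c}  = {a,b,d}ᶜ
  {d}  = {a,b,c}ᶜ
Pass 4: 2 new —
  {a,b}  = {b} ∪ {a}
  {c,d}  = {c} ∪ {d}
Pass 5 adds nothing — fixpoint reached.

σ(𝒞) = { ∅, {a}, {b}, {c}, {d}, {a,b}, {a,c}, {a,d}, {b,c}, {b,d}, {c,d}, {a,b,c}, {a,b,d}, {a,c,d}, {b,c,d}, X }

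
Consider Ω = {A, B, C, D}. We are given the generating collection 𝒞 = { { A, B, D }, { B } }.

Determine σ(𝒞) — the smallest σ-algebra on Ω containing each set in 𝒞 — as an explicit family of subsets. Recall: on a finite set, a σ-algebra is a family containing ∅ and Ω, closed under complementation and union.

Begin from { {}, { B }, { A, B, D }, Ω } (that is, 𝒞 plus ∅ and Ω).
Round 1. New:
  { C }  = Ω∖{ A, B, D }
  { A, C, D }  = Ω∖{ B }
  |family| = 6
Round 2. New:
  { B, C }  = { C } ∪ { B }
  |family| = 7
Round 3: 1 new —
  { A, D }  = Ω∖{ B, C }
  |family| = 8
Round 4: no new sets; the family is a σ-algebra.

σ(𝒞) = { {}, { B }, { C }, { A, D }, { B, C }, { A, B, D }, { A, C, D }, Ω }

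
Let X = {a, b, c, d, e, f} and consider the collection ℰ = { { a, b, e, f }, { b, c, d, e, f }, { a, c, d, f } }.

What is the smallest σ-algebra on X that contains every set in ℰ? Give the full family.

σ(ℰ) = { ∅, { a }, { f }, { a, f }, { b, e }, { c, d }, { a, b, e }, { a, c, d }, { b, e, f }, { c, d, f }, { a, b, e, f }, { a, c, d, f }, { b, c, d, e }, { a, b, c, d, e }, { b, c, d, e, f }, X }

Derivation:
Take S₀ = ℰ ∪ {∅, X} = { ∅, { a, b, e, f }, { a, c, d, f }, { b, c, d, e, f }, X }.
Iteration 1: 3 new —
  { a }  = complement { b, c, d, e, f }
  { b, e }  = complement { a, c, d, f }
  { c, d }  = complement { a, b, e, f }
  [8 total]
Iteration 2 adds 3:
  { a, b, e }  = { b, e } ∪ { a }
  { a, c, d }  = { c, d } ∪ { a }
  { b, c, d, e }  = { b, e } ∪ { c, d }
  [11 total]
Iteration 3 adds 4:
  { a, f }  = complement { b, c, d, e }
  { b, e, f }  = complement { a, c, d }
  { c, d, f }  = complement { a, b, e }
  { a, b, c, d, e }  = { b, e } ∪ { a, c, d }
  [15 total]
Iteration 4. New:
  { f }  = complement { a, b, c, d, e }
  [16 total]
Iteration 5: already closed under ᶜ and ∪.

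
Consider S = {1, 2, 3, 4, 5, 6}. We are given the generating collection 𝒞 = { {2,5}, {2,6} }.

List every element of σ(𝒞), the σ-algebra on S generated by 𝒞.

σ(𝒞) = { {}, {2}, {5}, {6}, {2,5}, {2,6}, {5,6}, {1,3,4}, {2,5,6}, {1,2,3,4}, {1,3,4,5}, {1,3,4,6}, {1,2,3,4,5}, {1,2,3,4,6}, {1,3,4,5,6}, S }

Check:
Initial family (4 sets): { {}, {2,5}, {2,6}, S }.
Round 1 adds 3:
  {2,5,6}  = {2,5} ∪ {2,6}
  {1,3,4,5}  = {2,6}ᶜ
  {1,3,4,6}  = {2,5}ᶜ
  [7 total]
Round 2. New:
  {1,3,4}  = {2,5,6}ᶜ
  {1,2,3,4,5}  = {2,5} ∪ {1,3,4,5}
  {1,2,3,4,6}  = {1,3,4,6} ∪ {2,6}
  {1,3,4,5,6}  = {1,3,4,5} ∪ {1,3,4,6}
  [11 total]
Round 3. New:
  {2}  = {1,3,4,5,6}ᶜ
  {5}  = {1,2,3,4,6}ᶜ
  {6}  = {1,2,3,4,5}ᶜ
  [14 total]
Round 4 (2 new):
  {5,6}  = {5} ∪ {6}
  {1,2,3,4}  = {1,3,4} ∪ {2}
  [16 total]
After Round 5 the family is unchanged; done.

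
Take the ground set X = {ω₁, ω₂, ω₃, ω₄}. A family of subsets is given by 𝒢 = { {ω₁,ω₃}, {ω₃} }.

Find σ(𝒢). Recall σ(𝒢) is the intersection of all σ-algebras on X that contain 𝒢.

σ(𝒢) (8 sets): { {}, {ω₁}, {ω₃}, {ω₁,ω₃}, {ω₂,ω₄}, {ω₁,ω₂,ω₄}, {ω₂,ω₃,ω₄}, X }

Check:
Begin from { {}, {ω₃}, {ω₁,ω₃}, X } (that is, 𝒢 plus ∅ and X).
Pass 1. New:
  {ω₂,ω₄}  = {ω₁,ω₃}ᶜ
  {ω₁,ω₂,ω₄}  = {ω₃}ᶜ
Pass 2: +1 →
  {ω₂,ω₃,ω₄}  = {ω₃} ∪ {ω₂,ω₄}
Pass 3: 1 new —
  {ω₁}  = {ω₂,ω₃,ω₄}ᶜ
Pass 4: closed — nothing new.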